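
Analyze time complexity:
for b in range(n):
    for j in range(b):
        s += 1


Per nesting level: O(n) * O(n) [triangular over b] = O(n^2)
Complexity: O(n^2)


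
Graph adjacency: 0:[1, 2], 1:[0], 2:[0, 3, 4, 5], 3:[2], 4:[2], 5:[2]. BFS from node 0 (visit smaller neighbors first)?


BFS queue: start with [0]
Visit order: [0, 1, 2, 3, 4, 5]


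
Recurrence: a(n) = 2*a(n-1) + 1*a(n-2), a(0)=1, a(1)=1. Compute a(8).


Build bottom-up:
...a(6)=99, a(7)=239, a(8)=2*239+1*99=577


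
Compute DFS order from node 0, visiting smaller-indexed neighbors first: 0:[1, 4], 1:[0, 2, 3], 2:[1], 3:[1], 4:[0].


DFS stack-based: start with [0]
Visit order: [0, 1, 2, 3, 4]


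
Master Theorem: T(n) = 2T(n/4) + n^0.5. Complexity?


a=2, b=4, c=0.5. log_4(2)=0.5 = c=0.5. Case 2: O(n^c log n) = O(sqrt(n) log n)
Complexity: O(sqrt(n) log n)


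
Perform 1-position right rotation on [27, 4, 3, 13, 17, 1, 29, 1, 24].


Right rotate by 1: [24, 27, 4, 3, 13, 17, 1, 29, 1]


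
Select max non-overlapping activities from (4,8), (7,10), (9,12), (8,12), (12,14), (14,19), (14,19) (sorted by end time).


Greedy: pick earliest-ending, then skip overlaps.
Selected (4 activities): [(4, 8), (9, 12), (12, 14), (14, 19)]


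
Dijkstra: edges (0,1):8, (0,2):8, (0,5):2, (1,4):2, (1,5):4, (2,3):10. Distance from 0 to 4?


Dijkstra from 0:
Distances: {0: 0, 1: 6, 2: 8, 3: 18, 4: 8, 5: 2}
Shortest distance to 4 = 8, path = [0, 5, 1, 4]


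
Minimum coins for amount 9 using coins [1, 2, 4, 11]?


dp[0]=0; dp[i]=1+min(dp[i-c] for c in coins)
...dp[4]=1, dp[5]=2, dp[6]=2, dp[7]=3, dp[8]=2, dp[9]=3
Minimum coins for 9 = 3


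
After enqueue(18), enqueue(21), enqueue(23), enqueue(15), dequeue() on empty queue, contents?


enqueue(18) -> [18]
enqueue(21) -> [18, 21]
enqueue(23) -> [18, 21, 23]
enqueue(15) -> [18, 21, 23, 15]
dequeue() returns 18 -> [21, 23, 15]
Final queue (front to back): [21, 23, 15]


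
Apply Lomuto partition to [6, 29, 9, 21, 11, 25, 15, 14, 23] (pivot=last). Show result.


Elements <= 23 go left of pivot.
Result: [6, 9, 21, 11, 15, 14, 23, 25, 29], pivot at index 6


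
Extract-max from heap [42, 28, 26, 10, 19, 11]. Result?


Max = 42
Replace root with last, heapify down
Resulting heap: [28, 19, 26, 10, 11]


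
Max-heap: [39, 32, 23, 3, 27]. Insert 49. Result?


Append 49: [39, 32, 23, 3, 27, 49]
Bubble up: swap idx 5(49) with idx 2(23); swap idx 2(49) with idx 0(39)
Result: [49, 32, 39, 3, 27, 23]


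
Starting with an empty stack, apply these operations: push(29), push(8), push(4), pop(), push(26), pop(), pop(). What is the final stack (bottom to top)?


push(29) -> [29]
push(8) -> [29, 8]
push(4) -> [29, 8, 4]
pop() returns 4 -> [29, 8]
push(26) -> [29, 8, 26]
pop() returns 26 -> [29, 8]
pop() returns 8 -> [29]
Final stack (bottom to top): [29]


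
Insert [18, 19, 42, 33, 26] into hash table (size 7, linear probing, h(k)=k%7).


Insertions: 18->slot 4; 19->slot 5; 42->slot 0; 33->slot 6; 26->slot 1
Table: [42, 26, None, None, 18, 19, 33]


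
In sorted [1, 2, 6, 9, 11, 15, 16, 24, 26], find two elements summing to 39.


Two pointers: lo=0, hi=8
Found pair: (15, 24) summing to 39


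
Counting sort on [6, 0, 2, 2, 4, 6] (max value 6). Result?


Count array: [1, 0, 2, 0, 1, 0, 2]
Reconstruct: [0, 2, 2, 4, 6, 6]


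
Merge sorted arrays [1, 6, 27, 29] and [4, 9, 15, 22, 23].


Compare heads, take smaller each step.
Merged: [1, 4, 6, 9, 15, 22, 23, 27, 29]


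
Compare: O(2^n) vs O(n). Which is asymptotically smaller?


linear grows slower than exponential
O(n) is asymptotically smaller; O(2^n) grows faster


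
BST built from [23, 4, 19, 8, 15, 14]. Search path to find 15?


BST root = 23
Search for 15: compare at each node
Path: [23, 4, 19, 8, 15]


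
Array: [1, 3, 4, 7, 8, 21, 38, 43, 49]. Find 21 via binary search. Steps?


Search for 21:
[0,8] mid=4 arr[4]=8
[5,8] mid=6 arr[6]=38
[5,5] mid=5 arr[5]=21
Total: 3 comparisons


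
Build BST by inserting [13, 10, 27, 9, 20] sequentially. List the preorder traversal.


Root = 13; build tree by BST insertion.
Preorder traversal: [13, 10, 9, 27, 20]


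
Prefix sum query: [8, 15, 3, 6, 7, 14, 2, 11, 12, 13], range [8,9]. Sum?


Prefix sums: [0, 8, 23, 26, 32, 39, 53, 55, 66, 78, 91]
Sum[8..9] = prefix[10] - prefix[8] = 91 - 66 = 25


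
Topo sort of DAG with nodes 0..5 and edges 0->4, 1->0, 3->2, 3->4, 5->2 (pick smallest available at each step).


Kahn's algorithm, process smallest node first
Order: [1, 0, 3, 4, 5, 2]


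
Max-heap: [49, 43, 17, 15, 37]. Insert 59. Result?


Append 59: [49, 43, 17, 15, 37, 59]
Bubble up: swap idx 5(59) with idx 2(17); swap idx 2(59) with idx 0(49)
Result: [59, 43, 49, 15, 37, 17]


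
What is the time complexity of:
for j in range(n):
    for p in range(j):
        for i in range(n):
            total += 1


Per nesting level: O(n) * O(n) [triangular over j] * O(n) = O(n^3)
Complexity: O(n^3)


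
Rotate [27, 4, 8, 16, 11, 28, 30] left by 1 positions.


Left rotate by 1: [4, 8, 16, 11, 28, 30, 27]


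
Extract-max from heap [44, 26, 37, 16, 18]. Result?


Max = 44
Replace root with last, heapify down
Resulting heap: [37, 26, 18, 16]


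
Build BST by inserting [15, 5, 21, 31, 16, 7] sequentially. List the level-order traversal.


Root = 15; build tree by BST insertion.
Level-Order traversal: [15, 5, 21, 7, 16, 31]


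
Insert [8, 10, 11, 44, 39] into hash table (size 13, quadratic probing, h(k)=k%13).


Insertions: 8->slot 8; 10->slot 10; 11->slot 11; 44->slot 5; 39->slot 0
Table: [39, None, None, None, None, 44, None, None, 8, None, 10, 11, None]


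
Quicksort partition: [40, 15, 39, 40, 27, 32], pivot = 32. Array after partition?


Elements <= 32 go left of pivot.
Result: [15, 27, 32, 40, 40, 39], pivot at index 2


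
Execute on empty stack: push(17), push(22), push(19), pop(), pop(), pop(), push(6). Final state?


push(17) -> [17]
push(22) -> [17, 22]
push(19) -> [17, 22, 19]
pop() returns 19 -> [17, 22]
pop() returns 22 -> [17]
pop() returns 17 -> []
push(6) -> [6]
Final stack (bottom to top): [6]


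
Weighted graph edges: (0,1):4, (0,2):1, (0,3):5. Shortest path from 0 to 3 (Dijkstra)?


Dijkstra from 0:
Distances: {0: 0, 1: 4, 2: 1, 3: 5}
Shortest distance to 3 = 5, path = [0, 3]


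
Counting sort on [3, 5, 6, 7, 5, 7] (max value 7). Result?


Count array: [0, 0, 0, 1, 0, 2, 1, 2]
Reconstruct: [3, 5, 5, 6, 7, 7]


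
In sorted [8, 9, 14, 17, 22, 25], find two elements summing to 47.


Two pointers: lo=0, hi=5
Found pair: (22, 25) summing to 47


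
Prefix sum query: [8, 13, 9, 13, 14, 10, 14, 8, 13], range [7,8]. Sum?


Prefix sums: [0, 8, 21, 30, 43, 57, 67, 81, 89, 102]
Sum[7..8] = prefix[9] - prefix[7] = 102 - 81 = 21


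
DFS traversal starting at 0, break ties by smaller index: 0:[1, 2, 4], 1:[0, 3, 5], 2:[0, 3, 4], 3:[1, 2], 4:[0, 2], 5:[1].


DFS stack-based: start with [0]
Visit order: [0, 1, 3, 2, 4, 5]


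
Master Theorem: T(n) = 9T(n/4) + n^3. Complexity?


a=9, b=4, c=3. log_4(9)=1.585 < c=3. Case 3: O(n^c) = O(n^3)
Complexity: O(n^3)


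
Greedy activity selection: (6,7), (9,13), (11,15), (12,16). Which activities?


Greedy: pick earliest-ending, then skip overlaps.
Selected (2 activities): [(6, 7), (9, 13)]


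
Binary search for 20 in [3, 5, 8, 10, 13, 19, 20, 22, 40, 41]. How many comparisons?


Search for 20:
[0,9] mid=4 arr[4]=13
[5,9] mid=7 arr[7]=22
[5,6] mid=5 arr[5]=19
[6,6] mid=6 arr[6]=20
Total: 4 comparisons


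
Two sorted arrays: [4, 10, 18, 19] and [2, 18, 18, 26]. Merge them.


Compare heads, take smaller each step.
Merged: [2, 4, 10, 18, 18, 18, 19, 26]


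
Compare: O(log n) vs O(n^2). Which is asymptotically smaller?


logarithmic grows slower than quadratic
O(log n) is asymptotically smaller; O(n^2) grows faster


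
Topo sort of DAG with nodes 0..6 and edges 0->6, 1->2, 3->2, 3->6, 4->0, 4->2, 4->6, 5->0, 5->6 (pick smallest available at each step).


Kahn's algorithm, process smallest node first
Order: [1, 3, 4, 2, 5, 0, 6]


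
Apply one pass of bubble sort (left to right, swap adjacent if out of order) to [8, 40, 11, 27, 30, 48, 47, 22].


After one pass: [8, 11, 27, 30, 40, 47, 22, 48]


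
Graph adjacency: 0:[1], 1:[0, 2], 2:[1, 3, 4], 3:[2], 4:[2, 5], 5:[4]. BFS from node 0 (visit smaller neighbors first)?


BFS queue: start with [0]
Visit order: [0, 1, 2, 3, 4, 5]


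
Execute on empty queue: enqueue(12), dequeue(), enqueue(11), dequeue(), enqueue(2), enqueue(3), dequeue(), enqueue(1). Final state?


enqueue(12) -> [12]
dequeue() returns 12 -> []
enqueue(11) -> [11]
dequeue() returns 11 -> []
enqueue(2) -> [2]
enqueue(3) -> [2, 3]
dequeue() returns 2 -> [3]
enqueue(1) -> [3, 1]
Final queue (front to back): [3, 1]


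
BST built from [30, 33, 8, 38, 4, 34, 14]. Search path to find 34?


BST root = 30
Search for 34: compare at each node
Path: [30, 33, 38, 34]


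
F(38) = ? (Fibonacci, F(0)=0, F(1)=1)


F(n)=F(n-1)+F(n-2)
...F(36)=14930352, F(37)=24157817, F(38)=39088169


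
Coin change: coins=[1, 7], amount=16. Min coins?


dp[0]=0; dp[i]=1+min(dp[i-c] for c in coins)
...dp[11]=5, dp[12]=6, dp[13]=7, dp[14]=2, dp[15]=3, dp[16]=4
Minimum coins for 16 = 4


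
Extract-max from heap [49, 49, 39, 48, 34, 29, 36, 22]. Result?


Max = 49
Replace root with last, heapify down
Resulting heap: [49, 48, 39, 22, 34, 29, 36]


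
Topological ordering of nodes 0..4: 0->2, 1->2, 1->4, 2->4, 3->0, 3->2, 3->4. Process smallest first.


Kahn's algorithm, process smallest node first
Order: [1, 3, 0, 2, 4]


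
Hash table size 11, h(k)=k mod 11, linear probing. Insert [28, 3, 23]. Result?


Insertions: 28->slot 6; 3->slot 3; 23->slot 1
Table: [None, 23, None, 3, None, None, 28, None, None, None, None]


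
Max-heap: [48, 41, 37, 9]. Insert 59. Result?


Append 59: [48, 41, 37, 9, 59]
Bubble up: swap idx 4(59) with idx 1(41); swap idx 1(59) with idx 0(48)
Result: [59, 48, 37, 9, 41]


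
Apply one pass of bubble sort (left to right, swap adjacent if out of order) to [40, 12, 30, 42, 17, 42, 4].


After one pass: [12, 30, 40, 17, 42, 4, 42]


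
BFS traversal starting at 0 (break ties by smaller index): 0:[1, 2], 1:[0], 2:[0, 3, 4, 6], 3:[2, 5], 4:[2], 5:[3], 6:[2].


BFS queue: start with [0]
Visit order: [0, 1, 2, 3, 4, 6, 5]


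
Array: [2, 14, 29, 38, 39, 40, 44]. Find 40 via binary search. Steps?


Search for 40:
[0,6] mid=3 arr[3]=38
[4,6] mid=5 arr[5]=40
Total: 2 comparisons


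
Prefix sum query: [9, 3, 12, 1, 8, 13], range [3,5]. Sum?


Prefix sums: [0, 9, 12, 24, 25, 33, 46]
Sum[3..5] = prefix[6] - prefix[3] = 46 - 24 = 22


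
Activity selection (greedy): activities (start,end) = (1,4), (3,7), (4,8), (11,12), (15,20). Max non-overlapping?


Greedy: pick earliest-ending, then skip overlaps.
Selected (4 activities): [(1, 4), (4, 8), (11, 12), (15, 20)]


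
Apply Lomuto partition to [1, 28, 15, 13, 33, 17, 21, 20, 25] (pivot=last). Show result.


Elements <= 25 go left of pivot.
Result: [1, 15, 13, 17, 21, 20, 25, 28, 33], pivot at index 6


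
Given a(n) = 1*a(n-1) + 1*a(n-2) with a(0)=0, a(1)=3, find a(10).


Build bottom-up:
...a(8)=63, a(9)=102, a(10)=1*102+1*63=165


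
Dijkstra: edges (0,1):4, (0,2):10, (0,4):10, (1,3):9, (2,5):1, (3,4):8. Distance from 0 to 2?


Dijkstra from 0:
Distances: {0: 0, 1: 4, 2: 10, 3: 13, 4: 10, 5: 11}
Shortest distance to 2 = 10, path = [0, 2]


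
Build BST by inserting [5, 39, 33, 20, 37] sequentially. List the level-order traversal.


Root = 5; build tree by BST insertion.
Level-Order traversal: [5, 39, 33, 20, 37]


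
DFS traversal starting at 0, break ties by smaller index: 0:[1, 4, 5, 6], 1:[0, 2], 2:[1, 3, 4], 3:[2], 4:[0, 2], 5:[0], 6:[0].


DFS stack-based: start with [0]
Visit order: [0, 1, 2, 3, 4, 5, 6]


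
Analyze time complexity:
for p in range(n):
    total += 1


Per nesting level: O(n) = O(n)
Complexity: O(n)


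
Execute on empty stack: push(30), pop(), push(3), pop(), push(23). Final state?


push(30) -> [30]
pop() returns 30 -> []
push(3) -> [3]
pop() returns 3 -> []
push(23) -> [23]
Final stack (bottom to top): [23]


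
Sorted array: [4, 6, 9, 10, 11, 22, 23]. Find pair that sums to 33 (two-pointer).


Two pointers: lo=0, hi=6
Found pair: (10, 23) summing to 33


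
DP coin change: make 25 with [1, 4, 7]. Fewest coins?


dp[0]=0; dp[i]=1+min(dp[i-c] for c in coins)
...dp[20]=5, dp[21]=3, dp[22]=4, dp[23]=5, dp[24]=6, dp[25]=4
Minimum coins for 25 = 4


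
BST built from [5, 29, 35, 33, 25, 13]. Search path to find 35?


BST root = 5
Search for 35: compare at each node
Path: [5, 29, 35]


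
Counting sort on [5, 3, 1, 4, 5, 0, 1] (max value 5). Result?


Count array: [1, 2, 0, 1, 1, 2]
Reconstruct: [0, 1, 1, 3, 4, 5, 5]


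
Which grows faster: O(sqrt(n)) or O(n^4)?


sublinear grows slower than quartic
O(sqrt(n)) is asymptotically smaller; O(n^4) grows faster


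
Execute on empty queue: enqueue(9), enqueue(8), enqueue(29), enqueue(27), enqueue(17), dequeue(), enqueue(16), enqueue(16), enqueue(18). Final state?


enqueue(9) -> [9]
enqueue(8) -> [9, 8]
enqueue(29) -> [9, 8, 29]
enqueue(27) -> [9, 8, 29, 27]
enqueue(17) -> [9, 8, 29, 27, 17]
dequeue() returns 9 -> [8, 29, 27, 17]
enqueue(16) -> [8, 29, 27, 17, 16]
enqueue(16) -> [8, 29, 27, 17, 16, 16]
enqueue(18) -> [8, 29, 27, 17, 16, 16, 18]
Final queue (front to back): [8, 29, 27, 17, 16, 16, 18]


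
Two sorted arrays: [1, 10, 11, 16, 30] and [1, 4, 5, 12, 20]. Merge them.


Compare heads, take smaller each step.
Merged: [1, 1, 4, 5, 10, 11, 12, 16, 20, 30]


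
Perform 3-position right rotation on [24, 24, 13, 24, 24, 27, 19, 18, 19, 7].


Right rotate by 3: [18, 19, 7, 24, 24, 13, 24, 24, 27, 19]


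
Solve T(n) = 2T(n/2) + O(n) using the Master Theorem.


a=2, b=2, c=1. log_2(2)=1 = c=1. Case 2: O(n^c log n) = O(n log n)
Complexity: O(n log n)


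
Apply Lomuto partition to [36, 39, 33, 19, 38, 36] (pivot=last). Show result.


Elements <= 36 go left of pivot.
Result: [36, 33, 19, 36, 38, 39], pivot at index 3


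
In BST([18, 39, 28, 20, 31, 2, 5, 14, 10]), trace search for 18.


BST root = 18
Search for 18: compare at each node
Path: [18]


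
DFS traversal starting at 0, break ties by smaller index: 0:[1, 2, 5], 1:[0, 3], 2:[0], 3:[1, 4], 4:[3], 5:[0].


DFS stack-based: start with [0]
Visit order: [0, 1, 3, 4, 2, 5]


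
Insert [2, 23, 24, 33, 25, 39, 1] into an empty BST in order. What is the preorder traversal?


Root = 2; build tree by BST insertion.
Preorder traversal: [2, 1, 23, 24, 33, 25, 39]


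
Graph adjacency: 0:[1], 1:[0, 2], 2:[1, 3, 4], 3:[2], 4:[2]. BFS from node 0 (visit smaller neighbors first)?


BFS queue: start with [0]
Visit order: [0, 1, 2, 3, 4]


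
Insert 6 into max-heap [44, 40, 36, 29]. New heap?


Append 6: [44, 40, 36, 29, 6]
Bubble up: no swaps needed
Result: [44, 40, 36, 29, 6]


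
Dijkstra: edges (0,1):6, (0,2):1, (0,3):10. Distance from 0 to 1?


Dijkstra from 0:
Distances: {0: 0, 1: 6, 2: 1, 3: 10}
Shortest distance to 1 = 6, path = [0, 1]


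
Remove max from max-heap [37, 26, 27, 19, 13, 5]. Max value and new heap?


Max = 37
Replace root with last, heapify down
Resulting heap: [27, 26, 5, 19, 13]


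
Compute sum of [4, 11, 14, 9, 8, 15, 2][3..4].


Prefix sums: [0, 4, 15, 29, 38, 46, 61, 63]
Sum[3..4] = prefix[5] - prefix[3] = 46 - 29 = 17


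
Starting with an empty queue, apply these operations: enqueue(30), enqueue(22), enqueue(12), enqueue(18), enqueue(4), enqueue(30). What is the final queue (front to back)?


enqueue(30) -> [30]
enqueue(22) -> [30, 22]
enqueue(12) -> [30, 22, 12]
enqueue(18) -> [30, 22, 12, 18]
enqueue(4) -> [30, 22, 12, 18, 4]
enqueue(30) -> [30, 22, 12, 18, 4, 30]
Final queue (front to back): [30, 22, 12, 18, 4, 30]


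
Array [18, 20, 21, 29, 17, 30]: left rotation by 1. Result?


Left rotate by 1: [20, 21, 29, 17, 30, 18]


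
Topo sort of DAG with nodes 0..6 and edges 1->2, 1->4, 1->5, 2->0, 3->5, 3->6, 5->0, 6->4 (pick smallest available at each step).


Kahn's algorithm, process smallest node first
Order: [1, 2, 3, 5, 0, 6, 4]


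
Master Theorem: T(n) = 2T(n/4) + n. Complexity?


a=2, b=4, c=1. log_4(2)=0.5 < c=1. Case 3: O(n^c) = O(n)
Complexity: O(n)


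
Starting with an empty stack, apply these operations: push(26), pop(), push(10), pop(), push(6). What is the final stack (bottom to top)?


push(26) -> [26]
pop() returns 26 -> []
push(10) -> [10]
pop() returns 10 -> []
push(6) -> [6]
Final stack (bottom to top): [6]


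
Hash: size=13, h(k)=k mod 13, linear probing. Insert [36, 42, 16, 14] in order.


Insertions: 36->slot 10; 42->slot 3; 16->slot 4; 14->slot 1
Table: [None, 14, None, 42, 16, None, None, None, None, None, 36, None, None]


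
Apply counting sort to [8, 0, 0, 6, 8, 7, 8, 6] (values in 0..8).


Count array: [2, 0, 0, 0, 0, 0, 2, 1, 3]
Reconstruct: [0, 0, 6, 6, 7, 8, 8, 8]


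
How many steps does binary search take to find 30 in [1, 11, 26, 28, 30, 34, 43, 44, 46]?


Search for 30:
[0,8] mid=4 arr[4]=30
Total: 1 comparisons


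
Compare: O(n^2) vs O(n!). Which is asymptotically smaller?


quadratic grows slower than factorial
O(n^2) is asymptotically smaller; O(n!) grows faster


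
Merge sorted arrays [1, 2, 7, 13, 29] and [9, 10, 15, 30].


Compare heads, take smaller each step.
Merged: [1, 2, 7, 9, 10, 13, 15, 29, 30]


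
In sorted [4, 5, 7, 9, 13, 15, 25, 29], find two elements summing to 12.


Two pointers: lo=0, hi=7
Found pair: (5, 7) summing to 12


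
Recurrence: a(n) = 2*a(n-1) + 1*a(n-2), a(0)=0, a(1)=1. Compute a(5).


Build bottom-up:
...a(3)=5, a(4)=12, a(5)=2*12+1*5=29


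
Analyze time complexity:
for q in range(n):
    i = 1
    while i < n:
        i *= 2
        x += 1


Per nesting level: O(n) * O(log n) = O(n log n)
Complexity: O(n log n)


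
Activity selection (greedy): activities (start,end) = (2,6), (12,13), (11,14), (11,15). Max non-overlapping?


Greedy: pick earliest-ending, then skip overlaps.
Selected (2 activities): [(2, 6), (12, 13)]


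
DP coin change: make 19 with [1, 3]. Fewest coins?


dp[0]=0; dp[i]=1+min(dp[i-c] for c in coins)
...dp[14]=6, dp[15]=5, dp[16]=6, dp[17]=7, dp[18]=6, dp[19]=7
Minimum coins for 19 = 7


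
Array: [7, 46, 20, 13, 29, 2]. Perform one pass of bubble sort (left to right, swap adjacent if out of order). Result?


After one pass: [7, 20, 13, 29, 2, 46]


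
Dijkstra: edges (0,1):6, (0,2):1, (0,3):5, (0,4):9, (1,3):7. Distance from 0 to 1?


Dijkstra from 0:
Distances: {0: 0, 1: 6, 2: 1, 3: 5, 4: 9}
Shortest distance to 1 = 6, path = [0, 1]


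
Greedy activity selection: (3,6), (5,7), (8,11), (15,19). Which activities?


Greedy: pick earliest-ending, then skip overlaps.
Selected (3 activities): [(3, 6), (8, 11), (15, 19)]


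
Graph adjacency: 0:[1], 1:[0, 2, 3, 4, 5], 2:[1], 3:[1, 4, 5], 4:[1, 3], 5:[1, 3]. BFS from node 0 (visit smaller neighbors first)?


BFS queue: start with [0]
Visit order: [0, 1, 2, 3, 4, 5]


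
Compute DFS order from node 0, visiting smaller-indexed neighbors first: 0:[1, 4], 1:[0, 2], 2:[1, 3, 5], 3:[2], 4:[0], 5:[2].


DFS stack-based: start with [0]
Visit order: [0, 1, 2, 3, 5, 4]


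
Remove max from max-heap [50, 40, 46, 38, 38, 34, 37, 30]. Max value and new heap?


Max = 50
Replace root with last, heapify down
Resulting heap: [46, 40, 37, 38, 38, 34, 30]


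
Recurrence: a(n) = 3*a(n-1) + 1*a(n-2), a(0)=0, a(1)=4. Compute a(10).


Build bottom-up:
...a(8)=15708, a(9)=51880, a(10)=3*51880+1*15708=171348


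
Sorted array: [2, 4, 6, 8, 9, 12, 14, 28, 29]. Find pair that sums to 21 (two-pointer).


Two pointers: lo=0, hi=8
Found pair: (9, 12) summing to 21


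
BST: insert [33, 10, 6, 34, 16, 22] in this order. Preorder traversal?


Root = 33; build tree by BST insertion.
Preorder traversal: [33, 10, 6, 16, 22, 34]


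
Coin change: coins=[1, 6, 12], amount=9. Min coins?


dp[0]=0; dp[i]=1+min(dp[i-c] for c in coins)
...dp[4]=4, dp[5]=5, dp[6]=1, dp[7]=2, dp[8]=3, dp[9]=4
Minimum coins for 9 = 4


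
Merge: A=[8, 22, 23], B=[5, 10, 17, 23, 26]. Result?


Compare heads, take smaller each step.
Merged: [5, 8, 10, 17, 22, 23, 23, 26]


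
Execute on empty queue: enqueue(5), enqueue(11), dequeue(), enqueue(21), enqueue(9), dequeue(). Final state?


enqueue(5) -> [5]
enqueue(11) -> [5, 11]
dequeue() returns 5 -> [11]
enqueue(21) -> [11, 21]
enqueue(9) -> [11, 21, 9]
dequeue() returns 11 -> [21, 9]
Final queue (front to back): [21, 9]


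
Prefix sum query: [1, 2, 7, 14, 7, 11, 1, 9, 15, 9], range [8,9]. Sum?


Prefix sums: [0, 1, 3, 10, 24, 31, 42, 43, 52, 67, 76]
Sum[8..9] = prefix[10] - prefix[8] = 76 - 52 = 24


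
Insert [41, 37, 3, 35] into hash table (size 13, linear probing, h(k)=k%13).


Insertions: 41->slot 2; 37->slot 11; 3->slot 3; 35->slot 9
Table: [None, None, 41, 3, None, None, None, None, None, 35, None, 37, None]


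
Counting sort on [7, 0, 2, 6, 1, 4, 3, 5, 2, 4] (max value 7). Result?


Count array: [1, 1, 2, 1, 2, 1, 1, 1]
Reconstruct: [0, 1, 2, 2, 3, 4, 4, 5, 6, 7]


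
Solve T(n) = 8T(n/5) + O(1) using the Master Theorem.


a=8, b=5, c=0. log_5(8)=1.292 > c=0. Case 1: O(n^log_b(a)) = O(n^1.292)
Complexity: O(n^1.292)


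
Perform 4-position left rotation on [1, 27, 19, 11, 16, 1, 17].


Left rotate by 4: [16, 1, 17, 1, 27, 19, 11]


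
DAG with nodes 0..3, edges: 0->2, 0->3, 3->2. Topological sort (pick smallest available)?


Kahn's algorithm, process smallest node first
Order: [0, 1, 3, 2]


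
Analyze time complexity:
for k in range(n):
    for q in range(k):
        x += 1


Per nesting level: O(n) * O(n) [triangular over k] = O(n^2)
Complexity: O(n^2)


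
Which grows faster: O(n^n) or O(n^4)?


quartic grows slower than n^n
O(n^4) is asymptotically smaller; O(n^n) grows faster


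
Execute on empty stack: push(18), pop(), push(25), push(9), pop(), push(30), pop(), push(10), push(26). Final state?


push(18) -> [18]
pop() returns 18 -> []
push(25) -> [25]
push(9) -> [25, 9]
pop() returns 9 -> [25]
push(30) -> [25, 30]
pop() returns 30 -> [25]
push(10) -> [25, 10]
push(26) -> [25, 10, 26]
Final stack (bottom to top): [25, 10, 26]


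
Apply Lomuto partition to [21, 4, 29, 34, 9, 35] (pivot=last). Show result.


Elements <= 35 go left of pivot.
Result: [21, 4, 29, 34, 9, 35], pivot at index 5


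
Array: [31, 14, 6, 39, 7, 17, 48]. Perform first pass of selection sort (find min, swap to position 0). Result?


After one pass: [6, 14, 31, 39, 7, 17, 48]


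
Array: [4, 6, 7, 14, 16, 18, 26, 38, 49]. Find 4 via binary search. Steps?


Search for 4:
[0,8] mid=4 arr[4]=16
[0,3] mid=1 arr[1]=6
[0,0] mid=0 arr[0]=4
Total: 3 comparisons


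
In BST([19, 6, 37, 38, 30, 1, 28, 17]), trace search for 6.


BST root = 19
Search for 6: compare at each node
Path: [19, 6]


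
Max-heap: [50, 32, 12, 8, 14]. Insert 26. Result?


Append 26: [50, 32, 12, 8, 14, 26]
Bubble up: swap idx 5(26) with idx 2(12)
Result: [50, 32, 26, 8, 14, 12]


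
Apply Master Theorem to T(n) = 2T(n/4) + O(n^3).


a=2, b=4, c=3. log_4(2)=0.5 < c=3. Case 3: O(n^c) = O(n^3)
Complexity: O(n^3)


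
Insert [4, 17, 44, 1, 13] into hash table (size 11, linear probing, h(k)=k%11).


Insertions: 4->slot 4; 17->slot 6; 44->slot 0; 1->slot 1; 13->slot 2
Table: [44, 1, 13, None, 4, None, 17, None, None, None, None]


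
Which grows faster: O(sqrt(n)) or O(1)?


constant grows slower than sublinear
O(1) is asymptotically smaller; O(sqrt(n)) grows faster


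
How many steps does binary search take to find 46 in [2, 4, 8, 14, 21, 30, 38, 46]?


Search for 46:
[0,7] mid=3 arr[3]=14
[4,7] mid=5 arr[5]=30
[6,7] mid=6 arr[6]=38
[7,7] mid=7 arr[7]=46
Total: 4 comparisons


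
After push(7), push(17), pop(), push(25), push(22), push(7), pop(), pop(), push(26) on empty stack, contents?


push(7) -> [7]
push(17) -> [7, 17]
pop() returns 17 -> [7]
push(25) -> [7, 25]
push(22) -> [7, 25, 22]
push(7) -> [7, 25, 22, 7]
pop() returns 7 -> [7, 25, 22]
pop() returns 22 -> [7, 25]
push(26) -> [7, 25, 26]
Final stack (bottom to top): [7, 25, 26]


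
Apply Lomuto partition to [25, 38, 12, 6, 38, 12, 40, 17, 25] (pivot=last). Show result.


Elements <= 25 go left of pivot.
Result: [25, 12, 6, 12, 17, 25, 40, 38, 38], pivot at index 5


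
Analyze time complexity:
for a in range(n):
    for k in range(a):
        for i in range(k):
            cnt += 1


Per nesting level: O(n) * O(n) [triangular over a] * O(n) [triangular over k] = O(n^3)
Complexity: O(n^3)


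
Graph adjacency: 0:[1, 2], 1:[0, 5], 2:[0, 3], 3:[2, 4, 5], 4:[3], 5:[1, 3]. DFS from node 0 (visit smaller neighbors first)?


DFS stack-based: start with [0]
Visit order: [0, 1, 5, 3, 2, 4]


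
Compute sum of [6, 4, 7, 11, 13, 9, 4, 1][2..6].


Prefix sums: [0, 6, 10, 17, 28, 41, 50, 54, 55]
Sum[2..6] = prefix[7] - prefix[2] = 54 - 10 = 44


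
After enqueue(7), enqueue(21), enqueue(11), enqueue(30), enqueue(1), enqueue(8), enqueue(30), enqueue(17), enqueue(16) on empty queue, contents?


enqueue(7) -> [7]
enqueue(21) -> [7, 21]
enqueue(11) -> [7, 21, 11]
enqueue(30) -> [7, 21, 11, 30]
enqueue(1) -> [7, 21, 11, 30, 1]
enqueue(8) -> [7, 21, 11, 30, 1, 8]
enqueue(30) -> [7, 21, 11, 30, 1, 8, 30]
enqueue(17) -> [7, 21, 11, 30, 1, 8, 30, 17]
enqueue(16) -> [7, 21, 11, 30, 1, 8, 30, 17, 16]
Final queue (front to back): [7, 21, 11, 30, 1, 8, 30, 17, 16]


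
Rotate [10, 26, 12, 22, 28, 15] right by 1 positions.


Right rotate by 1: [15, 10, 26, 12, 22, 28]


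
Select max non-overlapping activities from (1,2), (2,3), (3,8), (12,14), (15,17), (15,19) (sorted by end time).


Greedy: pick earliest-ending, then skip overlaps.
Selected (5 activities): [(1, 2), (2, 3), (3, 8), (12, 14), (15, 17)]


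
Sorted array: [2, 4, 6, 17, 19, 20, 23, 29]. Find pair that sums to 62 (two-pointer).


Two pointers: lo=0, hi=7
No pair sums to 62


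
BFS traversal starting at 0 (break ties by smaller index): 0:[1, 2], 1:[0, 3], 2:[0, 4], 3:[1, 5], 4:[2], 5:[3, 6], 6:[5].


BFS queue: start with [0]
Visit order: [0, 1, 2, 3, 4, 5, 6]


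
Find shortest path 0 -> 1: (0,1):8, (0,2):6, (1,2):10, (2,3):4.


Dijkstra from 0:
Distances: {0: 0, 1: 8, 2: 6, 3: 10}
Shortest distance to 1 = 8, path = [0, 1]


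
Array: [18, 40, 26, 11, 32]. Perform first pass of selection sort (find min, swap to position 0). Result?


After one pass: [11, 40, 26, 18, 32]


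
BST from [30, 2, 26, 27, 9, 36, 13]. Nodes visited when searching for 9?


BST root = 30
Search for 9: compare at each node
Path: [30, 2, 26, 9]


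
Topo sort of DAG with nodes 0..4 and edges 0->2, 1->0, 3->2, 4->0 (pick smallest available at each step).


Kahn's algorithm, process smallest node first
Order: [1, 3, 4, 0, 2]


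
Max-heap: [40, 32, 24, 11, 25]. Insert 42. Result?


Append 42: [40, 32, 24, 11, 25, 42]
Bubble up: swap idx 5(42) with idx 2(24); swap idx 2(42) with idx 0(40)
Result: [42, 32, 40, 11, 25, 24]


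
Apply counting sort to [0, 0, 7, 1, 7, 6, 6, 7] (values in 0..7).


Count array: [2, 1, 0, 0, 0, 0, 2, 3]
Reconstruct: [0, 0, 1, 6, 6, 7, 7, 7]


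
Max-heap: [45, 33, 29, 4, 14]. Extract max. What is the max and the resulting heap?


Max = 45
Replace root with last, heapify down
Resulting heap: [33, 14, 29, 4]


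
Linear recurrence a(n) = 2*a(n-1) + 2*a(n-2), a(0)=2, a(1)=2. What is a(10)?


Build bottom-up:
...a(8)=3104, a(9)=8480, a(10)=2*8480+2*3104=23168


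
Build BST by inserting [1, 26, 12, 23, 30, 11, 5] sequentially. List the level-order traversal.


Root = 1; build tree by BST insertion.
Level-Order traversal: [1, 26, 12, 30, 11, 23, 5]


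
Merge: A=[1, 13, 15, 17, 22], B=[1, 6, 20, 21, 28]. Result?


Compare heads, take smaller each step.
Merged: [1, 1, 6, 13, 15, 17, 20, 21, 22, 28]


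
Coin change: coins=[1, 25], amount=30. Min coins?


dp[0]=0; dp[i]=1+min(dp[i-c] for c in coins)
...dp[25]=1, dp[26]=2, dp[27]=3, dp[28]=4, dp[29]=5, dp[30]=6
Minimum coins for 30 = 6


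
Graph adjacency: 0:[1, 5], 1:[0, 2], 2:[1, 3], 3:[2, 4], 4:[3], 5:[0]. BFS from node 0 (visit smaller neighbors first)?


BFS queue: start with [0]
Visit order: [0, 1, 5, 2, 3, 4]


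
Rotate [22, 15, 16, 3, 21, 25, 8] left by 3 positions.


Left rotate by 3: [3, 21, 25, 8, 22, 15, 16]


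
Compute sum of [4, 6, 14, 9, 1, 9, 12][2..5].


Prefix sums: [0, 4, 10, 24, 33, 34, 43, 55]
Sum[2..5] = prefix[6] - prefix[2] = 43 - 10 = 33


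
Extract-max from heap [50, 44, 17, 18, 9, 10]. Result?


Max = 50
Replace root with last, heapify down
Resulting heap: [44, 18, 17, 10, 9]


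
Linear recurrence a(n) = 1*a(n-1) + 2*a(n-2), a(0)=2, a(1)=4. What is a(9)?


Build bottom-up:
...a(7)=256, a(8)=512, a(9)=1*512+2*256=1024


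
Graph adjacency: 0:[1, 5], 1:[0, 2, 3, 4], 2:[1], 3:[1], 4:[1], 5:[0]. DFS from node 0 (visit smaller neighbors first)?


DFS stack-based: start with [0]
Visit order: [0, 1, 2, 3, 4, 5]


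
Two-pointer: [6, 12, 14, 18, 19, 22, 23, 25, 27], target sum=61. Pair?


Two pointers: lo=0, hi=8
No pair sums to 61


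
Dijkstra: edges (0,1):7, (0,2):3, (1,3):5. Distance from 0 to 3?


Dijkstra from 0:
Distances: {0: 0, 1: 7, 2: 3, 3: 12}
Shortest distance to 3 = 12, path = [0, 1, 3]


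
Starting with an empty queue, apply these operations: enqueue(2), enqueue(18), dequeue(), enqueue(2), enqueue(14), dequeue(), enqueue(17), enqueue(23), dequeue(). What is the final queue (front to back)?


enqueue(2) -> [2]
enqueue(18) -> [2, 18]
dequeue() returns 2 -> [18]
enqueue(2) -> [18, 2]
enqueue(14) -> [18, 2, 14]
dequeue() returns 18 -> [2, 14]
enqueue(17) -> [2, 14, 17]
enqueue(23) -> [2, 14, 17, 23]
dequeue() returns 2 -> [14, 17, 23]
Final queue (front to back): [14, 17, 23]


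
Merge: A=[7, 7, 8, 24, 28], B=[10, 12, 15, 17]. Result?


Compare heads, take smaller each step.
Merged: [7, 7, 8, 10, 12, 15, 17, 24, 28]


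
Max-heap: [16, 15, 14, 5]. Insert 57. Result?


Append 57: [16, 15, 14, 5, 57]
Bubble up: swap idx 4(57) with idx 1(15); swap idx 1(57) with idx 0(16)
Result: [57, 16, 14, 5, 15]


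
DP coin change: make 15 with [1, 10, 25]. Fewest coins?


dp[0]=0; dp[i]=1+min(dp[i-c] for c in coins)
...dp[10]=1, dp[11]=2, dp[12]=3, dp[13]=4, dp[14]=5, dp[15]=6
Minimum coins for 15 = 6


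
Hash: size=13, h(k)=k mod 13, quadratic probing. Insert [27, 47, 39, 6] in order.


Insertions: 27->slot 1; 47->slot 8; 39->slot 0; 6->slot 6
Table: [39, 27, None, None, None, None, 6, None, 47, None, None, None, None]


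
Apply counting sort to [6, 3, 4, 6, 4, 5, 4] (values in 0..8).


Count array: [0, 0, 0, 1, 3, 1, 2, 0, 0]
Reconstruct: [3, 4, 4, 4, 5, 6, 6]


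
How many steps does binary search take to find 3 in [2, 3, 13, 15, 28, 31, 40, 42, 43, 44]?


Search for 3:
[0,9] mid=4 arr[4]=28
[0,3] mid=1 arr[1]=3
Total: 2 comparisons


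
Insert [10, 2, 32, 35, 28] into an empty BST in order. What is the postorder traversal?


Root = 10; build tree by BST insertion.
Postorder traversal: [2, 28, 35, 32, 10]


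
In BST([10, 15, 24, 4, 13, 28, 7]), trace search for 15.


BST root = 10
Search for 15: compare at each node
Path: [10, 15]


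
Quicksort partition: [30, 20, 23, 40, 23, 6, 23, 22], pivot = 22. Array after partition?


Elements <= 22 go left of pivot.
Result: [20, 6, 22, 40, 23, 30, 23, 23], pivot at index 2


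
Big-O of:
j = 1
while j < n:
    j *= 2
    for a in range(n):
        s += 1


Per nesting level: O(log n) * O(n) = O(n log n)
Complexity: O(n log n)


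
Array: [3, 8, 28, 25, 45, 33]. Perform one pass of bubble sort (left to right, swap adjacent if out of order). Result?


After one pass: [3, 8, 25, 28, 33, 45]


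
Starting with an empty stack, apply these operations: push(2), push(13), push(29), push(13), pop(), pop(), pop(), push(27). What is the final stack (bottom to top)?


push(2) -> [2]
push(13) -> [2, 13]
push(29) -> [2, 13, 29]
push(13) -> [2, 13, 29, 13]
pop() returns 13 -> [2, 13, 29]
pop() returns 29 -> [2, 13]
pop() returns 13 -> [2]
push(27) -> [2, 27]
Final stack (bottom to top): [2, 27]


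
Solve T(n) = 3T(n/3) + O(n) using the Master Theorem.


a=3, b=3, c=1. log_3(3)=1 = c=1. Case 2: O(n^c log n) = O(n log n)
Complexity: O(n log n)


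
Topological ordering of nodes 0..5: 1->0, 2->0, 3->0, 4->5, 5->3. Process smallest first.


Kahn's algorithm, process smallest node first
Order: [1, 2, 4, 5, 3, 0]


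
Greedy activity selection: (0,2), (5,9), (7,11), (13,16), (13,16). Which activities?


Greedy: pick earliest-ending, then skip overlaps.
Selected (3 activities): [(0, 2), (5, 9), (13, 16)]


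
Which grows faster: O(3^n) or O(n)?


linear grows slower than exponential (base 3)
O(n) is asymptotically smaller; O(3^n) grows faster


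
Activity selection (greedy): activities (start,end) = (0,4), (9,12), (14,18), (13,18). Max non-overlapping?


Greedy: pick earliest-ending, then skip overlaps.
Selected (3 activities): [(0, 4), (9, 12), (14, 18)]


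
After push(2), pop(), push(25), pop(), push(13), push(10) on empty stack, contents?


push(2) -> [2]
pop() returns 2 -> []
push(25) -> [25]
pop() returns 25 -> []
push(13) -> [13]
push(10) -> [13, 10]
Final stack (bottom to top): [13, 10]


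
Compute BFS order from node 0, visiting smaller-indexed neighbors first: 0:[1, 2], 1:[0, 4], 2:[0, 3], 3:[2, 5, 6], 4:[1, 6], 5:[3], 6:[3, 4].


BFS queue: start with [0]
Visit order: [0, 1, 2, 4, 3, 6, 5]


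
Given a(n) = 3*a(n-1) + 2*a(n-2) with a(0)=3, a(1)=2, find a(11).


Build bottom-up:
...a(9)=82400, a(10)=293472, a(11)=3*293472+2*82400=1045216


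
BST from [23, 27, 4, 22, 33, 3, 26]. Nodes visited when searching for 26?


BST root = 23
Search for 26: compare at each node
Path: [23, 27, 26]


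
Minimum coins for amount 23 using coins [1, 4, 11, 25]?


dp[0]=0; dp[i]=1+min(dp[i-c] for c in coins)
...dp[18]=5, dp[19]=3, dp[20]=4, dp[21]=5, dp[22]=2, dp[23]=3
Minimum coins for 23 = 3


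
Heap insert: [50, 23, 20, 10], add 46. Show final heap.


Append 46: [50, 23, 20, 10, 46]
Bubble up: swap idx 4(46) with idx 1(23)
Result: [50, 46, 20, 10, 23]


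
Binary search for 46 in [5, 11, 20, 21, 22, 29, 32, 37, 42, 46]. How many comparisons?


Search for 46:
[0,9] mid=4 arr[4]=22
[5,9] mid=7 arr[7]=37
[8,9] mid=8 arr[8]=42
[9,9] mid=9 arr[9]=46
Total: 4 comparisons


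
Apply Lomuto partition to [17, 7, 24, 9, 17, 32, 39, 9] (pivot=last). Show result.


Elements <= 9 go left of pivot.
Result: [7, 9, 9, 17, 17, 32, 39, 24], pivot at index 2


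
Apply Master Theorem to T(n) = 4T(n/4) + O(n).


a=4, b=4, c=1. log_4(4)=1 = c=1. Case 2: O(n^c log n) = O(n log n)
Complexity: O(n log n)


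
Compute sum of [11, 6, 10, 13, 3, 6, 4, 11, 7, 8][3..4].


Prefix sums: [0, 11, 17, 27, 40, 43, 49, 53, 64, 71, 79]
Sum[3..4] = prefix[5] - prefix[3] = 43 - 27 = 16


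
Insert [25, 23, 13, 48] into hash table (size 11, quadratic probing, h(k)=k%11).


Insertions: 25->slot 3; 23->slot 1; 13->slot 2; 48->slot 4
Table: [None, 23, 13, 25, 48, None, None, None, None, None, None]


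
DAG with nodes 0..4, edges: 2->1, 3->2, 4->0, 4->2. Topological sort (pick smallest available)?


Kahn's algorithm, process smallest node first
Order: [3, 4, 0, 2, 1]


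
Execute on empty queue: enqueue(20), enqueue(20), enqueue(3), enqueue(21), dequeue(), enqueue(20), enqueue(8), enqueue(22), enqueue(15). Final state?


enqueue(20) -> [20]
enqueue(20) -> [20, 20]
enqueue(3) -> [20, 20, 3]
enqueue(21) -> [20, 20, 3, 21]
dequeue() returns 20 -> [20, 3, 21]
enqueue(20) -> [20, 3, 21, 20]
enqueue(8) -> [20, 3, 21, 20, 8]
enqueue(22) -> [20, 3, 21, 20, 8, 22]
enqueue(15) -> [20, 3, 21, 20, 8, 22, 15]
Final queue (front to back): [20, 3, 21, 20, 8, 22, 15]


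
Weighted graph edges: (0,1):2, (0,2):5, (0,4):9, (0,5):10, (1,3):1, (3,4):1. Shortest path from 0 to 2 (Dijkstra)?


Dijkstra from 0:
Distances: {0: 0, 1: 2, 2: 5, 3: 3, 4: 4, 5: 10}
Shortest distance to 2 = 5, path = [0, 2]


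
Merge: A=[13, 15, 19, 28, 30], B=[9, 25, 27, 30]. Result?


Compare heads, take smaller each step.
Merged: [9, 13, 15, 19, 25, 27, 28, 30, 30]


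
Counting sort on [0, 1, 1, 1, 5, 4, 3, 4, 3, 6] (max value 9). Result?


Count array: [1, 3, 0, 2, 2, 1, 1, 0, 0, 0]
Reconstruct: [0, 1, 1, 1, 3, 3, 4, 4, 5, 6]


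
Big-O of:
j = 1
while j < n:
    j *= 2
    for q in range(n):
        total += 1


Per nesting level: O(log n) * O(n) = O(n log n)
Complexity: O(n log n)


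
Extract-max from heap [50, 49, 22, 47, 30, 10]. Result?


Max = 50
Replace root with last, heapify down
Resulting heap: [49, 47, 22, 10, 30]


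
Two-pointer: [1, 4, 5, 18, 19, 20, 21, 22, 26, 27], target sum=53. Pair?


Two pointers: lo=0, hi=9
Found pair: (26, 27) summing to 53


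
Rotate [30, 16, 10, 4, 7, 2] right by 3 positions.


Right rotate by 3: [4, 7, 2, 30, 16, 10]


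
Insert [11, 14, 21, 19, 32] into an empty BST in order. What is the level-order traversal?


Root = 11; build tree by BST insertion.
Level-Order traversal: [11, 14, 21, 19, 32]


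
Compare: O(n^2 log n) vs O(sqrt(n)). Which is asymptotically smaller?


sublinear grows slower than n^2 log n
O(sqrt(n)) is asymptotically smaller; O(n^2 log n) grows faster


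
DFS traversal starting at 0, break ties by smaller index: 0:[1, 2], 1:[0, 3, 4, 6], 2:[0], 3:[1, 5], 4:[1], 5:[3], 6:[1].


DFS stack-based: start with [0]
Visit order: [0, 1, 3, 5, 4, 6, 2]


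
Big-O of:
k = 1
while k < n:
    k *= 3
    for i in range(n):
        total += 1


Per nesting level: O(log n) * O(n) = O(n log n)
Complexity: O(n log n)


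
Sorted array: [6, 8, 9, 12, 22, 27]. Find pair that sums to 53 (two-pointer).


Two pointers: lo=0, hi=5
No pair sums to 53


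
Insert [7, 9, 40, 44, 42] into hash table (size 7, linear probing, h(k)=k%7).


Insertions: 7->slot 0; 9->slot 2; 40->slot 5; 44->slot 3; 42->slot 1
Table: [7, 42, 9, 44, None, 40, None]


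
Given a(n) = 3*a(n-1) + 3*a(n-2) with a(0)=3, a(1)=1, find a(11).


Build bottom-up:
...a(9)=119151, a(10)=451737, a(11)=3*451737+3*119151=1712664


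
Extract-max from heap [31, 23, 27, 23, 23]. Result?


Max = 31
Replace root with last, heapify down
Resulting heap: [27, 23, 23, 23]


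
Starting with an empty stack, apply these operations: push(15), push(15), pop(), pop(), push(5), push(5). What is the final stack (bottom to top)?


push(15) -> [15]
push(15) -> [15, 15]
pop() returns 15 -> [15]
pop() returns 15 -> []
push(5) -> [5]
push(5) -> [5, 5]
Final stack (bottom to top): [5, 5]


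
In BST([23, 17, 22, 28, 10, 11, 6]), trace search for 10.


BST root = 23
Search for 10: compare at each node
Path: [23, 17, 10]


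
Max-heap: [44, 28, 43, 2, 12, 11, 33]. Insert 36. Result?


Append 36: [44, 28, 43, 2, 12, 11, 33, 36]
Bubble up: swap idx 7(36) with idx 3(2); swap idx 3(36) with idx 1(28)
Result: [44, 36, 43, 28, 12, 11, 33, 2]


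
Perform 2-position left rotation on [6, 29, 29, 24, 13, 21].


Left rotate by 2: [29, 24, 13, 21, 6, 29]


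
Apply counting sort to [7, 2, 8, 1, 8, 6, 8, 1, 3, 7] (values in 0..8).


Count array: [0, 2, 1, 1, 0, 0, 1, 2, 3]
Reconstruct: [1, 1, 2, 3, 6, 7, 7, 8, 8, 8]
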